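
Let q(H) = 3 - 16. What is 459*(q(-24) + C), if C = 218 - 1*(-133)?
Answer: 155142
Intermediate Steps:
q(H) = -13
C = 351 (C = 218 + 133 = 351)
459*(q(-24) + C) = 459*(-13 + 351) = 459*338 = 155142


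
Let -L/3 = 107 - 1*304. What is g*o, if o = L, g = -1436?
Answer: -848676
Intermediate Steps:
L = 591 (L = -3*(107 - 1*304) = -3*(107 - 304) = -3*(-197) = 591)
o = 591
g*o = -1436*591 = -848676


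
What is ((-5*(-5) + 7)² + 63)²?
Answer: 1181569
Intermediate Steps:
((-5*(-5) + 7)² + 63)² = ((25 + 7)² + 63)² = (32² + 63)² = (1024 + 63)² = 1087² = 1181569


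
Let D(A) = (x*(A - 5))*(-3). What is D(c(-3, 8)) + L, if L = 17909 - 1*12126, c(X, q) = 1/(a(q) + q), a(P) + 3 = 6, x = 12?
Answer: 65557/11 ≈ 5959.7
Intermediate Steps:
a(P) = 3 (a(P) = -3 + 6 = 3)
c(X, q) = 1/(3 + q)
L = 5783 (L = 17909 - 12126 = 5783)
D(A) = 180 - 36*A (D(A) = (12*(A - 5))*(-3) = (12*(-5 + A))*(-3) = (-60 + 12*A)*(-3) = 180 - 36*A)
D(c(-3, 8)) + L = (180 - 36/(3 + 8)) + 5783 = (180 - 36/11) + 5783 = 1944/11 + 5783 = 65557/11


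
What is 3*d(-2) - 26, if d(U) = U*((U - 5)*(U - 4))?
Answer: -278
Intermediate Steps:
d(U) = U*(-5 + U)*(-4 + U) (d(U) = U*((-5 + U)*(-4 + U)) = U*(-5 + U)*(-4 + U))
3*d(-2) - 26 = 3*(-2*(20 + (-2)² - 9*(-2))) - 26 = 3*(-2*(20 + 4 + 18)) - 26 = 3*(-2*42) - 26 = 3*(-84) - 26 = -252 - 26 = -278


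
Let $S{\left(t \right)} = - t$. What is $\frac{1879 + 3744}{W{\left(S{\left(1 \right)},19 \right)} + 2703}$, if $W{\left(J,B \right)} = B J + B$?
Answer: $\frac{5623}{2703} \approx 2.0803$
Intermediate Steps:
$W{\left(J,B \right)} = B + B J$
$\frac{1879 + 3744}{W{\left(S{\left(1 \right)},19 \right)} + 2703} = \frac{1879 + 3744}{19 \left(1 - 1\right) + 2703} = \frac{5623}{19 \left(1 - 1\right) + 2703} = \frac{5623}{19 \cdot 0 + 2703} = \frac{5623}{0 + 2703} = \frac{5623}{2703}$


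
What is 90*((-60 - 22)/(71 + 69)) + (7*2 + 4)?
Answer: -243/7 ≈ -34.714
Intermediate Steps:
90*((-60 - 22)/(71 + 69)) + (7*2 + 4) = 90*(-82/140) + (14 + 4) = 90*(-82*1/140) + 18 = 90*(-41/70) + 18 = -369/7 + 18 = -243/7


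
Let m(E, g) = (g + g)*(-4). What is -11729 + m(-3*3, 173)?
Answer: -13113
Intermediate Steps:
m(E, g) = -8*g (m(E, g) = (2*g)*(-4) = -8*g)
-11729 + m(-3*3, 173) = -11729 - 8*173 = -11729 - 1384 = -13113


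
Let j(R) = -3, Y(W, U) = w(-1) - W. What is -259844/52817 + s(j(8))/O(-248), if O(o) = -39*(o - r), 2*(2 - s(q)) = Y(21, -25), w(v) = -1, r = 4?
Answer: -196389247/39929652 ≈ -4.9184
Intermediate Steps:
Y(W, U) = -1 - W
s(q) = 13 (s(q) = 2 - (-1 - 1*21)/2 = 2 - (-1 - 21)/2 = 2 - ½*(-22) = 2 + 11 = 13)
O(o) = 156 - 39*o (O(o) = -39*(o - 1*4) = -39*(o - 4) = -39*(-4 + o) = 156 - 39*o)
-259844/52817 + s(j(8))/O(-248) = -259844/52817 + 13/(156 - 39*(-248)) = -259844*1/52817 + 13/(156 + 9672) = -259844/52817 + 13/9828 = -259844/52817 + 13*(1/9828) = -259844/52817 + 1/756 = -196389247/39929652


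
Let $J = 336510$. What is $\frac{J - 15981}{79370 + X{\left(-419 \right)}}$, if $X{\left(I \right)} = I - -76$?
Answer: $\frac{320529}{79027} \approx 4.0559$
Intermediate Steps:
$X{\left(I \right)} = 76 + I$ ($X{\left(I \right)} = I + 76 = 76 + I$)
$\frac{J - 15981}{79370 + X{\left(-419 \right)}} = \frac{336510 - 15981}{79370 + \left(76 - 419\right)} = \frac{320529}{79370 - 343} = \frac{320529}{79027}$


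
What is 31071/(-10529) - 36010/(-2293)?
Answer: 307903487/24142997 ≈ 12.753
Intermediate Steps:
31071/(-10529) - 36010/(-2293) = 31071*(-1/10529) - 36010*(-1/2293) = -31071/10529 + 36010/2293 = 307903487/24142997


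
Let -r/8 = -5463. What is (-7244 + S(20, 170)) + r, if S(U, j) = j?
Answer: 36630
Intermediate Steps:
r = 43704 (r = -8*(-5463) = 43704)
(-7244 + S(20, 170)) + r = (-7244 + 170) + 43704 = -7074 + 43704 = 36630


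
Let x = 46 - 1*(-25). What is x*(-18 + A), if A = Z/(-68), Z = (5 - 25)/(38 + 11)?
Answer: -1064219/833 ≈ -1277.6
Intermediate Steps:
Z = -20/49 ≈ -0.40816
A = 5/833 (A = -20/49/(-68) = -20/49*(-1/68) = 5/833 ≈ 0.0060024)
x = 71 (x = 46 + 25 = 71)
x*(-18 + A) = 71*(-18 + 5/833) = 71*(-14989/833) = -1064219/833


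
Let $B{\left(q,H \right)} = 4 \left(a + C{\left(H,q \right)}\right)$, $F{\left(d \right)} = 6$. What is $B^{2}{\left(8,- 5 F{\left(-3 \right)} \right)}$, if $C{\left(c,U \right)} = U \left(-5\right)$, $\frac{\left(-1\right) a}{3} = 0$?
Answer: $25600$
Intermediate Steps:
$a = 0$ ($a = \left(-3\right) 0 = 0$)
$C{\left(c,U \right)} = - 5 U$
$B{\left(q,H \right)} = - 20 q$ ($B{\left(q,H \right)} = 4 \left(0 - 5 q\right) = 4 \left(- 5 q\right) = - 20 q$)
$B^{2}{\left(8,- 5 F{\left(-3 \right)} \right)} = \left(\left(-20\right) 8\right)^{2} = \left(-160\right)^{2} = 25600$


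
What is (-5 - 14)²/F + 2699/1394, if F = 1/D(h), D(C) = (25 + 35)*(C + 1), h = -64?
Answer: -1902221821/1394 ≈ -1.3646e+6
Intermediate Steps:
D(C) = 60 + 60*C (D(C) = 60*(1 + C) = 60 + 60*C)
F = -1/3780 (F = 1/(60 + 60*(-64)) = 1/(60 - 3840) = 1/(-3780) = -1/3780 ≈ -0.00026455)
(-5 - 14)²/F + 2699/1394 = (-5 - 14)²/(-1/3780) + 2699/1394 = (-19)²*(-3780) + 2699*(1/1394) = 361*(-3780) + 2699/1394 = -1364580 + 2699/1394 = -1902221821/1394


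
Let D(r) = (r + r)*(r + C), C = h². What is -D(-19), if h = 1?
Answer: -684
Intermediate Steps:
C = 1 (C = 1² = 1)
D(r) = 2*r*(1 + r) (D(r) = (r + r)*(r + 1) = (2*r)*(1 + r) = 2*r*(1 + r))
-D(-19) = -2*(-19)*(1 - 19) = -2*(-19)*(-18) = -1*684 = -684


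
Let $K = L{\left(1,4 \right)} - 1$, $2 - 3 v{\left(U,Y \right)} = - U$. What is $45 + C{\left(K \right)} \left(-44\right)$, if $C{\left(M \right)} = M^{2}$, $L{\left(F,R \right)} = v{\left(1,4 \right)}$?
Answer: $45$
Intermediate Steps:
$v{\left(U,Y \right)} = \frac{2}{3} + \frac{U}{3}$ ($v{\left(U,Y \right)} = \frac{2}{3} - \frac{\left(-1\right) U}{3} = \frac{2}{3} + \frac{U}{3}$)
$L{\left(F,R \right)} = 1$ ($L{\left(F,R \right)} = \frac{2}{3} + \frac{1}{3} \cdot 1 = \frac{2}{3} + \frac{1}{3} = 1$)
$K = 0$ ($K = 1 - 1 = 0$)
$45 + C{\left(K \right)} \left(-44\right) = 45 + 0^{2} \left(-44\right) = 45 + 0 \left(-44\right) = 45 + 0 = 45$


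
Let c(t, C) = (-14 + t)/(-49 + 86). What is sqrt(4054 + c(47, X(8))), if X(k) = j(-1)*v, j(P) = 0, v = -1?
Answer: sqrt(5551147)/37 ≈ 63.678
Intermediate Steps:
X(k) = 0 (X(k) = 0*(-1) = 0)
c(t, C) = -14/37 + t/37 (c(t, C) = (-14 + t)/37 = (-14 + t)*(1/37) = -14/37 + t/37)
sqrt(4054 + c(47, X(8))) = sqrt(4054 + (-14/37 + (1/37)*47)) = sqrt(4054 + (-14/37 + 47/37)) = sqrt(4054 + 33/37) = sqrt(150031/37) = sqrt(5551147)/37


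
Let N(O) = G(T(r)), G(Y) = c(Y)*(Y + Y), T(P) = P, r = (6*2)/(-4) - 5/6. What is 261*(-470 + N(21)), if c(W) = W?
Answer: -229999/2 ≈ -1.1500e+5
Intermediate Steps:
r = -23/6 (r = 12*(-¼) - 5*⅙ = -3 - ⅚ = -23/6 ≈ -3.8333)
G(Y) = 2*Y² (G(Y) = Y*(Y + Y) = Y*(2*Y) = 2*Y²)
N(O) = 529/18 (N(O) = 2*(-23/6)² = 2*(529/36) = 529/18)
261*(-470 + N(21)) = 261*(-470 + 529/18) = 261*(-7931/18) = -229999/2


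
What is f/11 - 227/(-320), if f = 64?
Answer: 22977/3520 ≈ 6.5276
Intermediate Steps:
f/11 - 227/(-320) = 64/11 - 227/(-320) = 64*(1/11) - 227*(-1/320) = 64/11 + 227/320 = 22977/3520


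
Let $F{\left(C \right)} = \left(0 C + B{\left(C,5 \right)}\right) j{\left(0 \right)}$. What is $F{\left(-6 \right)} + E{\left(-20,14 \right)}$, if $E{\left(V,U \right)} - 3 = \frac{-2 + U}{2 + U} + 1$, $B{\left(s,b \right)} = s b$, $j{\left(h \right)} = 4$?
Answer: $- \frac{461}{4} \approx -115.25$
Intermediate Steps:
$B{\left(s,b \right)} = b s$
$E{\left(V,U \right)} = 4 + \frac{-2 + U}{2 + U}$ ($E{\left(V,U \right)} = 3 + \left(\frac{-2 + U}{2 + U} + 1\right) = 3 + \left(1 + \frac{-2 + U}{2 + U}\right) = 4 + \frac{-2 + U}{2 + U}$)
$F{\left(C \right)} = 20 C$ ($F{\left(C \right)} = \left(0 C + 5 C\right) 4 = \left(0 + 5 C\right) 4 = 5 C 4 = 20 C$)
$F{\left(-6 \right)} + E{\left(-20,14 \right)} = 20 \left(-6\right) + \frac{6 + 5 \cdot 14}{2 + 14} = -120 + \frac{6 + 70}{16} = -120 + \frac{1}{16} \cdot 76 = -120 + \frac{19}{4} = - \frac{461}{4}$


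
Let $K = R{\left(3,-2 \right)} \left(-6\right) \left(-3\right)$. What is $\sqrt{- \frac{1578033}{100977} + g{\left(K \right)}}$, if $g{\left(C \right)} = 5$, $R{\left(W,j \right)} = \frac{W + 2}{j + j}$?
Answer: $\frac{2 i \sqrt{3010090711}}{33659} \approx 3.26 i$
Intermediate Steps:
$R{\left(W,j \right)} = \frac{2 + W}{2 j}$
$K = - \frac{45}{2}$ ($K = \frac{2 + 3}{2 \left(-2\right)} \left(-6\right) \left(-3\right) = \frac{1}{2} \left(- \frac{1}{2}\right) 5 \left(-6\right) \left(-3\right) = \left(- \frac{5}{4}\right) \left(-6\right) \left(-3\right) = \frac{15}{2} \left(-3\right) = - \frac{45}{2} \approx -22.5$)
$\sqrt{- \frac{1578033}{100977} + g{\left(K \right)}} = \sqrt{- \frac{1578033}{100977} + 5} = \sqrt{\left(-1578033\right) \frac{1}{100977} + 5} = \sqrt{- \frac{526011}{33659} + 5} = \sqrt{- \frac{357716}{33659}} = \frac{2 i \sqrt{3010090711}}{33659}$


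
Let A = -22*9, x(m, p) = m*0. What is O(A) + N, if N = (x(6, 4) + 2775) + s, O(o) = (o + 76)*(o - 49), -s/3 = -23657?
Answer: 103880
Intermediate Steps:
x(m, p) = 0
A = -198
s = 70971 (s = -3*(-23657) = 70971)
O(o) = (-49 + o)*(76 + o) (O(o) = (76 + o)*(-49 + o) = (-49 + o)*(76 + o))
N = 73746 (N = (0 + 2775) + 70971 = 2775 + 70971 = 73746)
O(A) + N = (-3724 + (-198)² + 27*(-198)) + 73746 = (-3724 + 39204 - 5346) + 73746 = 30134 + 73746 = 103880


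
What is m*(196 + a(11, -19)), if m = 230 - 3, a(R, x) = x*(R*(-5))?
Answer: 281707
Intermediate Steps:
a(R, x) = -5*R*x (a(R, x) = x*(-5*R) = -5*R*x)
m = 227
m*(196 + a(11, -19)) = 227*(196 - 5*11*(-19)) = 227*(196 + 1045) = 227*1241 = 281707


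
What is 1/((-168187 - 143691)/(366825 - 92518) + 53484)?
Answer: 274307/14670723710 ≈ 1.8698e-5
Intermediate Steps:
1/((-168187 - 143691)/(366825 - 92518) + 53484) = 1/(-311878/274307 + 53484) = 1/(14670723710/274307) = 274307/14670723710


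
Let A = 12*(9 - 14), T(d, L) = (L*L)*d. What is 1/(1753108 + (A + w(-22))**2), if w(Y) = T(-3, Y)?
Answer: 1/4039252 ≈ 2.4757e-7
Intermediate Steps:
T(d, L) = d*L**2 (T(d, L) = L**2*d = d*L**2)
w(Y) = -3*Y**2
A = -60 (A = 12*(-5) = -60)
1/(1753108 + (A + w(-22))**2) = 1/(1753108 + (-60 - 3*(-22)**2)**2) = 1/(1753108 + (-60 - 3*484)**2) = 1/(1753108 + (-60 - 1452)**2) = 1/(1753108 + (-1512)**2) = 1/(1753108 + 2286144) = 1/4039252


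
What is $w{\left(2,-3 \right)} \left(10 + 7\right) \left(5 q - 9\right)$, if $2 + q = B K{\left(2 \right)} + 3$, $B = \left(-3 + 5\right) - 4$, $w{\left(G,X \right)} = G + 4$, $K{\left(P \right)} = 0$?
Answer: $-408$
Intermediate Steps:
$w{\left(G,X \right)} = 4 + G$
$B = -2$ ($B = 2 - 4 = -2$)
$q = 1$ ($q = -2 + \left(\left(-2\right) 0 + 3\right) = -2 + \left(0 + 3\right) = -2 + 3 = 1$)
$w{\left(2,-3 \right)} \left(10 + 7\right) \left(5 q - 9\right) = \left(4 + 2\right) \left(10 + 7\right) \left(5 \cdot 1 - 9\right) = 6 \cdot 17 \left(5 - 9\right) = 102 \left(-4\right) = -408$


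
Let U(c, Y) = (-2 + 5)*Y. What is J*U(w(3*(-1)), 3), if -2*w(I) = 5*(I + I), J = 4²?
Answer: 144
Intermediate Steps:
J = 16
w(I) = -5*I (w(I) = -5*(I + I)/2 = -5*2*I/2 = -5*I)
U(c, Y) = 3*Y
J*U(w(3*(-1)), 3) = 16*(3*3) = 16*9 = 144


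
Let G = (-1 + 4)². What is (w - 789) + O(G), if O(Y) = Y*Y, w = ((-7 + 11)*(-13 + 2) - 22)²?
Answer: 3648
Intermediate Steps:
G = 9 (G = 3² = 9)
w = 4356 (w = (4*(-11) - 22)² = (-44 - 22)² = (-66)² = 4356)
O(Y) = Y²
(w - 789) + O(G) = (4356 - 789) + 9² = 3567 + 81 = 3648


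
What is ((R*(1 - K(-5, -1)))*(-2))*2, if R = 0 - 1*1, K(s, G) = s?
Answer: 24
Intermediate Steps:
R = -1 (R = 0 - 1 = -1)
((R*(1 - K(-5, -1)))*(-2))*2 = (-(1 - 1*(-5))*(-2))*2 = (-(1 + 5)*(-2))*2 = (-1*6*(-2))*2 = -6*(-2)*2 = 12*2 = 24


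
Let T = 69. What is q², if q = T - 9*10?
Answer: 441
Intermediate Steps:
q = -21 (q = 69 - 9*10 = 69 - 1*90 = 69 - 90 = -21)
q² = (-21)² = 441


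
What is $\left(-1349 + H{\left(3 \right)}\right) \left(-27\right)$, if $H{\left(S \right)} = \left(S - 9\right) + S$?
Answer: $36504$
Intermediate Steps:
$H{\left(S \right)} = -9 + 2 S$ ($H{\left(S \right)} = \left(-9 + S\right) + S = -9 + 2 S$)
$\left(-1349 + H{\left(3 \right)}\right) \left(-27\right) = \left(-1349 + \left(-9 + 2 \cdot 3\right)\right) \left(-27\right) = \left(-1349 + \left(-9 + 6\right)\right) \left(-27\right) = \left(-1349 - 3\right) \left(-27\right) = \left(-1352\right) \left(-27\right) = 36504$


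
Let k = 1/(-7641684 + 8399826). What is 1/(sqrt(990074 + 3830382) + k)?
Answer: -758142/2770698287587706783 + 1149558584328*sqrt(1205114)/2770698287587706783 ≈ 0.00045547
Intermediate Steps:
k = 1/758142 ≈ 1.3190e-6
1/(sqrt(990074 + 3830382) + k) = 1/(sqrt(990074 + 3830382) + 1/758142) = 1/(sqrt(4820456) + 1/758142) = 1/(2*sqrt(1205114) + 1/758142) = 1/(1/758142 + 2*sqrt(1205114))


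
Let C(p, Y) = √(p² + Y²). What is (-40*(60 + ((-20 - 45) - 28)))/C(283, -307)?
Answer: 660*√174338/87169 ≈ 3.1614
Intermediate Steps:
C(p, Y) = √(Y² + p²)
(-40*(60 + ((-20 - 45) - 28)))/C(283, -307) = (-40*(60 + ((-20 - 45) - 28)))/(√((-307)² + 283²)) = (-40*(60 + (-65 - 28)))/(√(94249 + 80089)) = (-40*(60 - 93))/(√174338) = (-40*(-33))*(√174338/174338) = 1320*(√174338/174338) = 660*√174338/87169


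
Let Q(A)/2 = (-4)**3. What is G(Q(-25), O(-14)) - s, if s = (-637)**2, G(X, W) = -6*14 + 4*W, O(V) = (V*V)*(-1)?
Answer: -406637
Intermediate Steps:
O(V) = -V**2 (O(V) = V**2*(-1) = -V**2)
Q(A) = -128 (Q(A) = 2*(-4)**3 = 2*(-64) = -128)
G(X, W) = -84 + 4*W
s = 405769
G(Q(-25), O(-14)) - s = (-84 + 4*(-1*(-14)**2)) - 1*405769 = (-84 + 4*(-1*196)) - 405769 = (-84 + 4*(-196)) - 405769 = (-84 - 784) - 405769 = -868 - 405769 = -406637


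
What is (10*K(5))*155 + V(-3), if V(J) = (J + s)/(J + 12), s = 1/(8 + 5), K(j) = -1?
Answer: -181388/117 ≈ -1550.3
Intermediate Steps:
s = 1/13 ≈ 0.076923
V(J) = (1/13 + J)/(12 + J) (V(J) = (J + 1/13)/(J + 12) = (1/13 + J)/(12 + J))
(10*K(5))*155 + V(-3) = (10*(-1))*155 + (1/13 - 3)/(12 - 3) = -10*155 - 38/13/9 = -1550 + (⅑)*(-38/13) = -1550 - 38/117 = -181388/117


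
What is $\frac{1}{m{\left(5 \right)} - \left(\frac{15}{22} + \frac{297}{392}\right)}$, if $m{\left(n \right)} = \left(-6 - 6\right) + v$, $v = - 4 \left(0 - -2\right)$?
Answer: $- \frac{4312}{92447} \approx -0.046643$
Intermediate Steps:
$v = -8$ ($v = - 4 \left(0 + 2\right) = \left(-4\right) 2 = -8$)
$m{\left(n \right)} = -20$ ($m{\left(n \right)} = \left(-6 - 6\right) - 8 = -12 - 8 = -20$)
$\frac{1}{m{\left(5 \right)} - \left(\frac{15}{22} + \frac{297}{392}\right)} = \frac{1}{-20 - \left(\frac{15}{22} + \frac{297}{392}\right)} = \frac{1}{-20 - \frac{6207}{4312}} = \frac{1}{- \frac{92447}{4312}} = - \frac{4312}{92447}$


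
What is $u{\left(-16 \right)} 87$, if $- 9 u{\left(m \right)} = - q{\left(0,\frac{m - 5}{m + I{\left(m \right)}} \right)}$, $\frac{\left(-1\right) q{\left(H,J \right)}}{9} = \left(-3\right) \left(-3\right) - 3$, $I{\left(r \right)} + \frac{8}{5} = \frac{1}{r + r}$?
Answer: $-522$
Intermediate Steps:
$I{\left(r \right)} = - \frac{8}{5} + \frac{1}{2 r}$ ($I{\left(r \right)} = - \frac{8}{5} + \frac{1}{r + r} = - \frac{8}{5} + \frac{1}{2 r}$)
$q{\left(H,J \right)} = -54$ ($q{\left(H,J \right)} = - 9 \left(\left(-3\right) \left(-3\right) - 3\right) = - 9 \left(9 - 3\right) = \left(-9\right) 6 = -54$)
$u{\left(m \right)} = -6$ ($u{\left(m \right)} = - \frac{\left(-1\right) \left(-54\right)}{9} = \left(- \frac{1}{9}\right) 54 = -6$)
$u{\left(-16 \right)} 87 = \left(-6\right) 87 = -522$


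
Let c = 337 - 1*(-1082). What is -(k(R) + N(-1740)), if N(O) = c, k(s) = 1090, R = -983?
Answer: -2509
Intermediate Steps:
c = 1419 (c = 337 + 1082 = 1419)
N(O) = 1419
-(k(R) + N(-1740)) = -(1090 + 1419) = -1*2509 = -2509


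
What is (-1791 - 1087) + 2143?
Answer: -735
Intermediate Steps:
(-1791 - 1087) + 2143 = -2878 + 2143 = -735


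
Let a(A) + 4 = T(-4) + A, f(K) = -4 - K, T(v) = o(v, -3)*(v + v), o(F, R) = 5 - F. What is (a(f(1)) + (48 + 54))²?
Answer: 441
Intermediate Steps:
T(v) = 2*v*(5 - v) (T(v) = (5 - v)*(v + v) = (5 - v)*(2*v) = 2*v*(5 - v))
a(A) = -76 + A (a(A) = -4 + (2*(-4)*(5 - 1*(-4)) + A) = -4 + (2*(-4)*(5 + 4) + A) = -4 + (2*(-4)*9 + A) = -4 + (-72 + A) = -76 + A)
(a(f(1)) + (48 + 54))² = ((-76 + (-4 - 1*1)) + (48 + 54))² = ((-76 + (-4 - 1)) + 102)² = ((-76 - 5) + 102)² = (-81 + 102)² = 21² = 441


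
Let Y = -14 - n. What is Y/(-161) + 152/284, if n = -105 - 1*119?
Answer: -1256/1633 ≈ -0.76914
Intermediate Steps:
n = -224 (n = -105 - 119 = -224)
Y = 210 (Y = -14 - 1*(-224) = -14 + 224 = 210)
Y/(-161) + 152/284 = 210/(-161) + 152/284 = 210*(-1/161) + 152*(1/284) = -30/23 + 38/71 = -1256/1633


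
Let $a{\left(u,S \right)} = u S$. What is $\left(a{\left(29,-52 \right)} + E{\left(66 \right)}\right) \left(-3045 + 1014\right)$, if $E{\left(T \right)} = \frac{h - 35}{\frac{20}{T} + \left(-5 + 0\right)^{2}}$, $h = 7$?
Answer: $\frac{2559271224}{835} \approx 3.065 \cdot 10^{6}$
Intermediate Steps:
$a{\left(u,S \right)} = S u$
$E{\left(T \right)} = - \frac{28}{25 + \frac{20}{T}}$ ($E{\left(T \right)} = \frac{7 - 35}{\frac{20}{T} + \left(-5 + 0\right)^{2}} = - \frac{28}{\frac{20}{T} + \left(-5\right)^{2}} = - \frac{28}{\frac{20}{T} + 25} = - \frac{28}{25 + \frac{20}{T}}$)
$\left(a{\left(29,-52 \right)} + E{\left(66 \right)}\right) \left(-3045 + 1014\right) = \left(\left(-52\right) 29 - \frac{1848}{20 + 25 \cdot 66}\right) \left(-3045 + 1014\right) = \left(-1508 - \frac{1848}{20 + 1650}\right) \left(-2031\right) = \left(-1508 - \frac{1848}{1670}\right) \left(-2031\right) = \left(-1508 - 1848 \cdot \frac{1}{1670}\right) \left(-2031\right) = \left(-1508 - \frac{924}{835}\right) \left(-2031\right) = \left(- \frac{1260104}{835}\right) \left(-2031\right) = \frac{2559271224}{835}$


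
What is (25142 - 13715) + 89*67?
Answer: 17390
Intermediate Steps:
(25142 - 13715) + 89*67 = 11427 + 5963 = 17390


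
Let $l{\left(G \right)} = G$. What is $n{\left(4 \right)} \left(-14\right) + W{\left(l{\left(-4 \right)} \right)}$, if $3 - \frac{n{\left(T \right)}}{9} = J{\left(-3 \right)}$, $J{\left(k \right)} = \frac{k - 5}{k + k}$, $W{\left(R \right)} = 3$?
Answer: $-207$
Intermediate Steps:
$J{\left(k \right)} = \frac{-5 + k}{2 k}$
$n{\left(T \right)} = 15$ ($n{\left(T \right)} = 27 - 9 \frac{-5 - 3}{2 \left(-3\right)} = 27 - 9 \cdot \frac{1}{2} \left(- \frac{1}{3}\right) \left(-8\right) = 27 - 12 = 15$)
$n{\left(4 \right)} \left(-14\right) + W{\left(l{\left(-4 \right)} \right)} = 15 \left(-14\right) + 3 = -210 + 3 = -207$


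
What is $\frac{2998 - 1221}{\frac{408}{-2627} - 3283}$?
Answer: $- \frac{4668179}{8624849} \approx -0.54125$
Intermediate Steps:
$\frac{2998 - 1221}{\frac{408}{-2627} - 3283} = \frac{1777}{408 \left(- \frac{1}{2627}\right) - 3283} = \frac{1777}{- \frac{408}{2627} - 3283} = \frac{1777}{- \frac{8624849}{2627}} = 1777 \left(- \frac{2627}{8624849}\right) = - \frac{4668179}{8624849}$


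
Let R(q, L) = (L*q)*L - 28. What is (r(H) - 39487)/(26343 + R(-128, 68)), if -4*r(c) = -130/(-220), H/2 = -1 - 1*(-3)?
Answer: 3474869/49769016 ≈ 0.069820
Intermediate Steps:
H = 4 (H = 2*(-1 - 1*(-3)) = 2*(-1 + 3) = 2*2 = 4)
R(q, L) = -28 + q*L**2 (R(q, L) = q*L**2 - 28 = -28 + q*L**2)
r(c) = -13/88 (r(c) = -(-65)/(2*(-220)) = -(-65)*(-1)/(2*220) = -1/4*13/22 = -13/88)
(r(H) - 39487)/(26343 + R(-128, 68)) = (-13/88 - 39487)/(26343 + (-28 - 128*68**2)) = -3474869/(88*(26343 + (-28 - 128*4624))) = -3474869/(88*(26343 + (-28 - 591872))) = -3474869/(88*(26343 - 591900)) = -3474869/88/(-565557) = -3474869/88*(-1/565557) = 3474869/49769016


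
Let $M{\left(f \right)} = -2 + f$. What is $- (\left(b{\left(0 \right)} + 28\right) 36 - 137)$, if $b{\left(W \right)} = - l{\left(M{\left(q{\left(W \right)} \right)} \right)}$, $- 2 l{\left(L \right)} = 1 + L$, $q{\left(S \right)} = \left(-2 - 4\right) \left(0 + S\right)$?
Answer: $-853$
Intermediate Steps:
$q{\left(S \right)} = - 6 S$
$l{\left(L \right)} = - \frac{1}{2} - \frac{L}{2}$ ($l{\left(L \right)} = - \frac{1 + L}{2} = - \frac{1}{2} - \frac{L}{2}$)
$b{\left(W \right)} = - \frac{1}{2} - 3 W$ ($b{\left(W \right)} = - (- \frac{1}{2} - \frac{-2 - 6 W}{2}) = - (- \frac{1}{2} + \left(1 + 3 W\right)) = - (\frac{1}{2} + 3 W) = - \frac{1}{2} - 3 W$)
$- (\left(b{\left(0 \right)} + 28\right) 36 - 137) = - (\left(\left(- \frac{1}{2} - 0\right) + 28\right) 36 - 137) = - (\left(\left(- \frac{1}{2} + 0\right) + 28\right) 36 - 137) = - (\left(- \frac{1}{2} + 28\right) 36 - 137) = - (\frac{55}{2} \cdot 36 - 137) = - (990 - 137) = \left(-1\right) 853 = -853$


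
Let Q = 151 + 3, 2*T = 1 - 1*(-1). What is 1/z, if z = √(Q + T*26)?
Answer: √5/30 ≈ 0.074536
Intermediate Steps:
T = 1 (T = (1 - 1*(-1))/2 = (1 + 1)/2 = (½)*2 = 1)
Q = 154
z = 6*√5 (z = √(154 + 1*26) = √(154 + 26) = √180 = 6*√5 ≈ 13.416)
1/z = 1/(6*√5) = √5/30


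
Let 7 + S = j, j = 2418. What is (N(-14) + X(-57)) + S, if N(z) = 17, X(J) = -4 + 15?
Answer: 2439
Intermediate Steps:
X(J) = 11
S = 2411 (S = -7 + 2418 = 2411)
(N(-14) + X(-57)) + S = (17 + 11) + 2411 = 28 + 2411 = 2439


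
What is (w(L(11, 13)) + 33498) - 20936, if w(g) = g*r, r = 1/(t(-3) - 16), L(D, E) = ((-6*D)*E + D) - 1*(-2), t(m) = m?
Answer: 239523/19 ≈ 12606.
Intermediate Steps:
L(D, E) = 2 + D - 6*D*E (L(D, E) = (-6*D*E + D) + 2 = (D - 6*D*E) + 2 = 2 + D - 6*D*E)
r = -1/19 (r = 1/(-3 - 16) = 1/(-19) = -1/19 ≈ -0.052632)
w(g) = -g/19 (w(g) = g*(-1/19) = -g/19)
(w(L(11, 13)) + 33498) - 20936 = (-(2 + 11 - 6*11*13)/19 + 33498) - 20936 = (-(2 + 11 - 858)/19 + 33498) - 20936 = (-1/19*(-845) + 33498) - 20936 = (845/19 + 33498) - 20936 = 637307/19 - 20936 = 239523/19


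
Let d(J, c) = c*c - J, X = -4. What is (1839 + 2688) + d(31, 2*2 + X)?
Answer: 4496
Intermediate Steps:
d(J, c) = c**2 - J
(1839 + 2688) + d(31, 2*2 + X) = (1839 + 2688) + ((2*2 - 4)**2 - 1*31) = 4527 + ((4 - 4)**2 - 31) = 4527 + (0**2 - 31) = 4527 + (0 - 31) = 4527 - 31 = 4496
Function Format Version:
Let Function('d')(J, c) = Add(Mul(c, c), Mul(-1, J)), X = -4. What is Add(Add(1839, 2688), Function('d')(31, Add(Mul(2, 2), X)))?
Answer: 4496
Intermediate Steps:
Function('d')(J, c) = Add(Pow(c, 2), Mul(-1, J))
Add(Add(1839, 2688), Function('d')(31, Add(Mul(2, 2), X))) = Add(Add(1839, 2688), Add(Pow(Add(Mul(2, 2), -4), 2), Mul(-1, 31))) = Add(4527, Add(Pow(Add(4, -4), 2), -31)) = Add(4527, Add(Pow(0, 2), -31)) = Add(4527, Add(0, -31)) = Add(4527, -31) = 4496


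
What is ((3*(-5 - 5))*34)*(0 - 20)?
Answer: 20400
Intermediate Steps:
((3*(-5 - 5))*34)*(0 - 20) = ((3*(-10))*34)*(-20) = -30*34*(-20) = -1020*(-20) = 20400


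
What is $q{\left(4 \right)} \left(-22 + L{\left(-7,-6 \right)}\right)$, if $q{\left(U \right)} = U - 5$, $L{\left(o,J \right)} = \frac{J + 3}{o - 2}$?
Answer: $\frac{65}{3} \approx 21.667$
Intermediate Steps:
$L{\left(o,J \right)} = \frac{3 + J}{-2 + o}$
$q{\left(U \right)} = -5 + U$ ($q{\left(U \right)} = U - 5 = -5 + U$)
$q{\left(4 \right)} \left(-22 + L{\left(-7,-6 \right)}\right) = \left(-5 + 4\right) \left(-22 + \frac{3 - 6}{-2 - 7}\right) = - (-22 + \frac{1}{-9} \left(-3\right)) = - (-22 - - \frac{1}{3}) = - (-22 + \frac{1}{3}) = \left(-1\right) \left(- \frac{65}{3}\right) = \frac{65}{3}$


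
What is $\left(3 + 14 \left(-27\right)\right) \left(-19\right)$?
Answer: $7125$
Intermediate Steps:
$\left(3 + 14 \left(-27\right)\right) \left(-19\right) = \left(3 - 378\right) \left(-19\right) = \left(-375\right) \left(-19\right) = 7125$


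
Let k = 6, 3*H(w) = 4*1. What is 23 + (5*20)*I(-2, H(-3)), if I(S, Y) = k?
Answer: 623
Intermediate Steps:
H(w) = 4/3 (H(w) = (4*1)/3 = (⅓)*4 = 4/3)
I(S, Y) = 6
23 + (5*20)*I(-2, H(-3)) = 23 + (5*20)*6 = 23 + 100*6 = 23 + 600 = 623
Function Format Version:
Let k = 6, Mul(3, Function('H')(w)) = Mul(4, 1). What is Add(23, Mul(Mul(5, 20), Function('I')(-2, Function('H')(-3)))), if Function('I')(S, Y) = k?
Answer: 623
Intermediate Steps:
Function('H')(w) = Rational(4, 3) (Function('H')(w) = Mul(Rational(1, 3), Mul(4, 1)) = Mul(Rational(1, 3), 4) = Rational(4, 3))
Function('I')(S, Y) = 6
Add(23, Mul(Mul(5, 20), Function('I')(-2, Function('H')(-3)))) = Add(23, Mul(Mul(5, 20), 6)) = Add(23, Mul(100, 6)) = Add(23, 600) = 623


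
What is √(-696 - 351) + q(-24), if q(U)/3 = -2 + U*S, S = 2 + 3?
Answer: -366 + I*√1047 ≈ -366.0 + 32.357*I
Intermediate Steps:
S = 5
q(U) = -6 + 15*U (q(U) = 3*(-2 + U*5) = 3*(-2 + 5*U) = -6 + 15*U)
√(-696 - 351) + q(-24) = √(-696 - 351) + (-6 + 15*(-24)) = √(-1047) + (-6 - 360) = I*√1047 - 366 = -366 + I*√1047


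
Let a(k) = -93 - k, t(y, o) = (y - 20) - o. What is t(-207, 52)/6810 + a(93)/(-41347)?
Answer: -3423051/93857690 ≈ -0.036471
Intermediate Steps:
t(y, o) = -20 + y - o (t(y, o) = (-20 + y) - o = -20 + y - o)
t(-207, 52)/6810 + a(93)/(-41347) = (-20 - 207 - 1*52)/6810 + (-93 - 1*93)/(-41347) = (-20 - 207 - 52)*(1/6810) + (-93 - 93)*(-1/41347) = -279*1/6810 - 186*(-1/41347) = -93/2270 + 186/41347 = -3423051/93857690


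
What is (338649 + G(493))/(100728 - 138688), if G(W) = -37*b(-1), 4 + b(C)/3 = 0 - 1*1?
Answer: -84801/9490 ≈ -8.9358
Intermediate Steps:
b(C) = -15 (b(C) = -12 + 3*(0 - 1*1) = -12 + 3*(0 - 1) = -12 + 3*(-1) = -12 - 3 = -15)
G(W) = 555 (G(W) = -37*(-15) = 555)
(338649 + G(493))/(100728 - 138688) = (338649 + 555)/(100728 - 138688) = 339204/(-37960) = 339204*(-1/37960) = -84801/9490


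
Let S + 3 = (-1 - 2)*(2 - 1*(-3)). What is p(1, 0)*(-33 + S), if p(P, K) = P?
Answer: -51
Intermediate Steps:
S = -18 (S = -3 + (-1 - 2)*(2 - 1*(-3)) = -3 - 3*(2 + 3) = -3 - 3*5 = -3 - 15 = -18)
p(1, 0)*(-33 + S) = 1*(-33 - 18) = 1*(-51) = -51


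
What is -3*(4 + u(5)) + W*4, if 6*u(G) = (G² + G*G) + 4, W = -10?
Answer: -79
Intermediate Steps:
u(G) = ⅔ + G²/3 (u(G) = ((G² + G*G) + 4)/6 = ((G² + G²) + 4)/6 = (2*G² + 4)/6 = (4 + 2*G²)/6 = ⅔ + G²/3)
-3*(4 + u(5)) + W*4 = -3*(4 + (⅔ + (⅓)*5²)) - 10*4 = -3*(4 + (⅔ + (⅓)*25)) - 40 = -3*(4 + (⅔ + 25/3)) - 40 = -3*(4 + 9) - 40 = -3*13 - 40 = -39 - 40 = -79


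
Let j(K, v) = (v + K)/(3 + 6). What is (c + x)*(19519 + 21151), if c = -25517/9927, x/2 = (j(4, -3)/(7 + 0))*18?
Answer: -807072910/9927 ≈ -81301.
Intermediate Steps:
j(K, v) = K/9 + v/9 (j(K, v) = (K + v)/9 = (K + v)*(⅑) = K/9 + v/9)
x = 4/7 (x = 2*((((⅑)*4 + (⅑)*(-3))/(7 + 0))*18) = 2*(((4/9 - ⅓)/7)*18) = 2*(((⅐)*(⅑))*18) = 2*((1/63)*18) = 2*(2/7) = 4/7 ≈ 0.57143)
c = -25517/9927 (c = -25517*1/9927 = -25517/9927 ≈ -2.5705)
(c + x)*(19519 + 21151) = (-25517/9927 + 4/7)*(19519 + 21151) = -138911/69489*40670 = -807072910/9927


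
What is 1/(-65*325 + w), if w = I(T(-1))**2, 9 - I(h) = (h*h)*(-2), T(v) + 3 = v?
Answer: -1/19444 ≈ -5.1430e-5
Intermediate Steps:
T(v) = -3 + v
I(h) = 9 + 2*h**2 (I(h) = 9 - h*h*(-2) = 9 - h**2*(-2) = 9 - (-2)*h**2 = 9 + 2*h**2)
w = 1681 (w = (9 + 2*(-3 - 1)**2)**2 = (9 + 2*(-4)**2)**2 = (9 + 2*16)**2 = (9 + 32)**2 = 41**2 = 1681)
1/(-65*325 + w) = 1/(-65*325 + 1681) = 1/(-21125 + 1681) = 1/(-19444) = -1/19444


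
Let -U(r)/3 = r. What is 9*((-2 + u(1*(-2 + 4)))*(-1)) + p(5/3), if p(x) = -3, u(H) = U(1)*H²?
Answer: 123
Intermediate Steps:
U(r) = -3*r
u(H) = -3*H² (u(H) = (-3*1)*H² = -3*H²)
9*((-2 + u(1*(-2 + 4)))*(-1)) + p(5/3) = 9*((-2 - 3*(-2 + 4)²)*(-1)) - 3 = 9*((-2 - 3*(1*2)²)*(-1)) - 3 = 9*((-2 - 3*2²)*(-1)) - 3 = 9*((-2 - 3*4)*(-1)) - 3 = 9*((-2 - 12)*(-1)) - 3 = 9*(-14*(-1)) - 3 = 9*14 - 3 = 126 - 3 = 123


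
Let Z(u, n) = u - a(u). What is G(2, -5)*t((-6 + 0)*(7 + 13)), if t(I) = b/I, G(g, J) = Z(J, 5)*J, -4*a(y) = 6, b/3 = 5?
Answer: -35/16 ≈ -2.1875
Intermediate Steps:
b = 15 (b = 3*5 = 15)
a(y) = -3/2 (a(y) = -¼*6 = -3/2)
Z(u, n) = 3/2 + u (Z(u, n) = u - 1*(-3/2) = u + 3/2 = 3/2 + u)
G(g, J) = J*(3/2 + J) (G(g, J) = (3/2 + J)*J = J*(3/2 + J))
t(I) = 15/I
G(2, -5)*t((-6 + 0)*(7 + 13)) = ((½)*(-5)*(3 + 2*(-5)))*(15/(((-6 + 0)*(7 + 13)))) = ((½)*(-5)*(3 - 10))*(15/((-6*20))) = ((½)*(-5)*(-7))*(15/(-120)) = 35*(15*(-1/120))/2 = (35/2)*(-⅛) = -35/16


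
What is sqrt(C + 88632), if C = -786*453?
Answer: 3*I*sqrt(29714) ≈ 517.13*I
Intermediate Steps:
C = -356058
sqrt(C + 88632) = sqrt(-356058 + 88632) = sqrt(-267426) = 3*I*sqrt(29714)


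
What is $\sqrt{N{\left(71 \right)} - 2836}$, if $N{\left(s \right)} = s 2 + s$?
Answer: $i \sqrt{2623} \approx 51.215 i$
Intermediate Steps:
$N{\left(s \right)} = 3 s$ ($N{\left(s \right)} = 2 s + s = 3 s$)
$\sqrt{N{\left(71 \right)} - 2836} = \sqrt{3 \cdot 71 - 2836} = \sqrt{213 - 2836} = \sqrt{-2623} = i \sqrt{2623}$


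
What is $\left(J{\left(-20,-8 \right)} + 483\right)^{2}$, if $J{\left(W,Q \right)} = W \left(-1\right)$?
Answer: $253009$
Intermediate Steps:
$J{\left(W,Q \right)} = - W$
$\left(J{\left(-20,-8 \right)} + 483\right)^{2} = \left(\left(-1\right) \left(-20\right) + 483\right)^{2} = \left(20 + 483\right)^{2} = 503^{2} = 253009$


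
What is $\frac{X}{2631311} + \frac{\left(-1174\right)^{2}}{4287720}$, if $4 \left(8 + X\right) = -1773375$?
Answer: $\frac{862852317163}{5641162400460} \approx 0.15296$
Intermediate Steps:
$X = - \frac{1773407}{4}$ ($X = -8 + \frac{1}{4} \left(-1773375\right) = -8 - \frac{1773375}{4} = - \frac{1773407}{4} \approx -4.4335 \cdot 10^{5}$)
$\frac{X}{2631311} + \frac{\left(-1174\right)^{2}}{4287720} = - \frac{1773407}{4 \cdot 2631311} + \frac{\left(-1174\right)^{2}}{4287720} = \left(- \frac{1773407}{4}\right) \frac{1}{2631311} + 1378276 \cdot \frac{1}{4287720} = - \frac{1773407}{10525244} + \frac{344569}{1071930} = \frac{862852317163}{5641162400460}$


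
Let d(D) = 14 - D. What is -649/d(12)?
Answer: -649/2 ≈ -324.50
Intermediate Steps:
-649/d(12) = -649/(14 - 1*12) = -649/(14 - 12) = -649/2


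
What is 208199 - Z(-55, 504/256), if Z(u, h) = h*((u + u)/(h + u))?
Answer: 353306773/1697 ≈ 2.0820e+5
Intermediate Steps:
Z(u, h) = 2*h*u/(h + u) (Z(u, h) = h*((2*u)/(h + u)) = h*(2*u/(h + u)) = 2*h*u/(h + u))
208199 - Z(-55, 504/256) = 208199 - 2*504/256*(-55)/(504/256 - 55) = 208199 - 2*504*(1/256)*(-55)/(504*(1/256) - 55) = 208199 - 2*63*(-55)/(32*(63/32 - 55)) = 208199 - 2*63*(-55)/(32*(-1697/32)) = 208199 - 2*63*(-55)*(-32)/(32*1697) = 208199 - 1*6930/1697 = 208199 - 6930/1697 = 353306773/1697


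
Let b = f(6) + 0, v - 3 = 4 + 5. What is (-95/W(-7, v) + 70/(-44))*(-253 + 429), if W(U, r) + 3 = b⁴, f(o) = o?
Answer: -378760/1293 ≈ -292.93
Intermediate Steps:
v = 12 (v = 3 + (4 + 5) = 3 + 9 = 12)
b = 6 (b = 6 + 0 = 6)
W(U, r) = 1293 (W(U, r) = -3 + 6⁴ = -3 + 1296 = 1293)
(-95/W(-7, v) + 70/(-44))*(-253 + 429) = (-95/1293 + 70/(-44))*(-253 + 429) = (-95*1/1293 + 70*(-1/44))*176 = (-95/1293 - 35/22)*176 = -47345/28446*176 = -378760/1293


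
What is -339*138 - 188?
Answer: -46970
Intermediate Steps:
-339*138 - 188 = -46782 - 188 = -46970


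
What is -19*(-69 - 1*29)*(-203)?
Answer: -377986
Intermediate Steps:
-19*(-69 - 1*29)*(-203) = -19*(-69 - 29)*(-203) = -19*(-98)*(-203) = 1862*(-203) = -377986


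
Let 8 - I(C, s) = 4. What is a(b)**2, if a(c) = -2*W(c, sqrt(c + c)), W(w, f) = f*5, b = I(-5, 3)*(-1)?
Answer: -800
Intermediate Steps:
I(C, s) = 4 (I(C, s) = 8 - 1*4 = 8 - 4 = 4)
b = -4 (b = 4*(-1) = -4)
W(w, f) = 5*f
a(c) = -10*sqrt(2)*sqrt(c) (a(c) = -10*sqrt(c + c) = -10*sqrt(2*c) = -10*sqrt(2)*sqrt(c))
a(b)**2 = (-10*sqrt(2)*sqrt(-4))**2 = (-10*sqrt(2)*2*I)**2 = (-20*I*sqrt(2))**2 = -800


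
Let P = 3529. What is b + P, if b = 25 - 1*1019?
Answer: 2535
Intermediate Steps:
b = -994 (b = 25 - 1019 = -994)
b + P = -994 + 3529 = 2535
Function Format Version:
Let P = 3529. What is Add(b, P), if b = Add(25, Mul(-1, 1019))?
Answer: 2535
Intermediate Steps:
b = -994 (b = Add(25, -1019) = -994)
Add(b, P) = Add(-994, 3529) = 2535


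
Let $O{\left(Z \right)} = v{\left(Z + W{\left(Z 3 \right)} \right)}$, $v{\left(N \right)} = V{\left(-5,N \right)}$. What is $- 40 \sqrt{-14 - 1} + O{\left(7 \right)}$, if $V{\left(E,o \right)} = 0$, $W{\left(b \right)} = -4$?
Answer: $- 40 i \sqrt{15} \approx - 154.92 i$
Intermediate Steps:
$v{\left(N \right)} = 0$
$O{\left(Z \right)} = 0$
$- 40 \sqrt{-14 - 1} + O{\left(7 \right)} = - 40 \sqrt{-14 - 1} + 0 = - 40 \sqrt{-15} + 0 = - 40 i \sqrt{15} + 0 = - 40 i \sqrt{15}$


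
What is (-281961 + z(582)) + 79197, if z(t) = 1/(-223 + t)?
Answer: -72792275/359 ≈ -2.0276e+5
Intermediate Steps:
(-281961 + z(582)) + 79197 = (-281961 + 1/(-223 + 582)) + 79197 = (-281961 + 1/359) + 79197 = -101223998/359 + 79197 = -72792275/359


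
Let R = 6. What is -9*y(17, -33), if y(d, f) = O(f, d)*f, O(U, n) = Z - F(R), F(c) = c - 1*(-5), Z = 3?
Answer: -2376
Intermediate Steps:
F(c) = 5 + c (F(c) = c + 5 = 5 + c)
O(U, n) = -8 (O(U, n) = 3 - (5 + 6) = 3 - 1*11 = 3 - 11 = -8)
y(d, f) = -8*f
-9*y(17, -33) = -(-72)*(-33) = -9*264 = -2376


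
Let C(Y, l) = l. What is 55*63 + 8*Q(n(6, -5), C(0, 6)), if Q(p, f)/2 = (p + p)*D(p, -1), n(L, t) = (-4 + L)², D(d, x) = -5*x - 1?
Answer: 3977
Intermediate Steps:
D(d, x) = -1 - 5*x
Q(p, f) = 16*p (Q(p, f) = 2*((p + p)*(-1 - 5*(-1))) = 2*((2*p)*(-1 + 5)) = 2*((2*p)*4) = 2*(8*p) = 16*p)
55*63 + 8*Q(n(6, -5), C(0, 6)) = 55*63 + 8*(16*(-4 + 6)²) = 3465 + 8*(16*2²) = 3465 + 8*(16*4) = 3465 + 8*64 = 3465 + 512 = 3977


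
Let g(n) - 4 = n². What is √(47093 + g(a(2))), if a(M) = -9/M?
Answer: 3*√20941/2 ≈ 217.07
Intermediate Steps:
g(n) = 4 + n²
√(47093 + g(a(2))) = √(47093 + (4 + (-9/2)²)) = √(47093 + (4 + 81/4)) = √(47093 + 97/4) = √(188469/4) = 3*√20941/2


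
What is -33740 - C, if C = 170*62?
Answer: -44280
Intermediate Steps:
C = 10540
-33740 - C = -33740 - 1*10540 = -33740 - 10540 = -44280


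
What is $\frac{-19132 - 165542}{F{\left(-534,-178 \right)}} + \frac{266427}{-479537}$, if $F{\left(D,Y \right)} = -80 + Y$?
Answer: $\frac{14748212962}{20620091} \approx 715.24$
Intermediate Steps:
$\frac{-19132 - 165542}{F{\left(-534,-178 \right)}} + \frac{266427}{-479537} = \frac{-19132 - 165542}{-80 - 178} + \frac{266427}{-479537} = - \frac{184674}{-258} + 266427 \left(- \frac{1}{479537}\right) = \left(-184674\right) \left(- \frac{1}{258}\right) - \frac{266427}{479537} = \frac{30779}{43} - \frac{266427}{479537} = \frac{14748212962}{20620091}$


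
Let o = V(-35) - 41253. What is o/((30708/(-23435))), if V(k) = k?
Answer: 241896070/7677 ≈ 31509.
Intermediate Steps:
o = -41288 (o = -35 - 41253 = -41288)
o/((30708/(-23435))) = -41288/(30708/(-23435)) = -41288/(30708*(-1/23435)) = -41288/(-30708/23435) = -41288*(-23435/30708) = 241896070/7677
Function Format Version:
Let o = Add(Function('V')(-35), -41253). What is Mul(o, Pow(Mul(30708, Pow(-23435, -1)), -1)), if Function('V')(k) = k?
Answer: Rational(241896070, 7677) ≈ 31509.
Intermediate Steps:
o = -41288 (o = Add(-35, -41253) = -41288)
Mul(o, Pow(Mul(30708, Pow(-23435, -1)), -1)) = Mul(-41288, Pow(Mul(30708, Pow(-23435, -1)), -1)) = Mul(-41288, Pow(Mul(30708, Rational(-1, 23435)), -1)) = Mul(-41288, Pow(Rational(-30708, 23435), -1)) = Mul(-41288, Rational(-23435, 30708)) = Rational(241896070, 7677)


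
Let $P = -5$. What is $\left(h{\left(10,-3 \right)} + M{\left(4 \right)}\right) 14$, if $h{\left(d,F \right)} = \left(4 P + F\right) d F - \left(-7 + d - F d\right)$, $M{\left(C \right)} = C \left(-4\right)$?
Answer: $8974$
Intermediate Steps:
$M{\left(C \right)} = - 4 C$
$h{\left(d,F \right)} = 7 - d + F d + F d \left(-20 + F\right)$ ($h{\left(d,F \right)} = \left(4 \left(-5\right) + F\right) d F - \left(-7 + d - F d\right) = \left(-20 + F\right) d F - \left(-7 + d - F d\right) = d \left(-20 + F\right) F + \left(7 - d + F d\right) = F d \left(-20 + F\right) + \left(7 - d + F d\right) = 7 - d + F d + F d \left(-20 + F\right)$)
$\left(h{\left(10,-3 \right)} + M{\left(4 \right)}\right) 14 = \left(\left(7 - 10 + 10 \left(-3\right)^{2} - \left(-57\right) 10\right) - 16\right) 14 = \left(\left(7 - 10 + 10 \cdot 9 + 570\right) - 16\right) 14 = \left(\left(7 - 10 + 90 + 570\right) - 16\right) 14 = \left(657 - 16\right) 14 = 641 \cdot 14 = 8974$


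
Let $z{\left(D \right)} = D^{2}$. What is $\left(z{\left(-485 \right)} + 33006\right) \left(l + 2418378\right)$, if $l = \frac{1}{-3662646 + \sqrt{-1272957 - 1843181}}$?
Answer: $\frac{4351040726148035330478573}{6707489418727} - \frac{268231 i \sqrt{3116138}}{13414978837454} \approx 6.4868 \cdot 10^{11} - 3.5296 \cdot 10^{-5} i$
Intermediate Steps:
$l = \frac{1}{-3662646 + i \sqrt{3116138}}$ ($l = \frac{1}{-3662646 + \sqrt{-3116138}} = \frac{1}{-3662646 + i \sqrt{3116138}} \approx -2.7303 \cdot 10^{-7} - 1.32 \cdot 10^{-10} i$)
$\left(z{\left(-485 \right)} + 33006\right) \left(l + 2418378\right) = \left(\left(-485\right)^{2} + 33006\right) \left(\left(- \frac{1831323}{6707489418727} - \frac{i \sqrt{3116138}}{13414978837454}\right) + 2418378\right) = \left(235225 + 33006\right) \left(\frac{16221244845480333483}{6707489418727} - \frac{i \sqrt{3116138}}{13414978837454}\right) = 268231 \left(\frac{16221244845480333483}{6707489418727} - \frac{i \sqrt{3116138}}{13414978837454}\right) = \frac{4351040726148035330478573}{6707489418727} - \frac{268231 i \sqrt{3116138}}{13414978837454}$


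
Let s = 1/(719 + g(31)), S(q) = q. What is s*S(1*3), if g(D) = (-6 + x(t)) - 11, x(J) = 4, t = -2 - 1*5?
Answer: 3/706 ≈ 0.0042493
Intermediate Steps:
t = -7 (t = -2 - 5 = -7)
g(D) = -13 (g(D) = (-6 + 4) - 11 = -2 - 11 = -13)
s = 1/706 (s = 1/(719 - 13) = 1/706 ≈ 0.0014164)
s*S(1*3) = (1*3)/706 = (1/706)*3 = 3/706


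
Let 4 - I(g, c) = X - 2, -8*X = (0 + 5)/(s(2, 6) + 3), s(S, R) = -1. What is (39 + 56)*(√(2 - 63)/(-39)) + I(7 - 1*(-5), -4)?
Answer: 101/16 - 95*I*√61/39 ≈ 6.3125 - 19.025*I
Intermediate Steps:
X = -5/16 (X = -(0 + 5)/(8*(-1 + 3)) = -5/(8*2) = -⅛*5/2 = -5/16 ≈ -0.31250)
I(g, c) = 101/16 (I(g, c) = 4 - (-5/16 - 2) = 4 - 1*(-37/16) = 4 + 37/16 = 101/16)
(39 + 56)*(√(2 - 63)/(-39)) + I(7 - 1*(-5), -4) = (39 + 56)*(√(2 - 63)/(-39)) + 101/16 = 95*(√(-61)*(-1/39)) + 101/16 = 95*((I*√61)*(-1/39)) + 101/16 = 95*(-I*√61/39) + 101/16 = -95*I*√61/39 + 101/16 = 101/16 - 95*I*√61/39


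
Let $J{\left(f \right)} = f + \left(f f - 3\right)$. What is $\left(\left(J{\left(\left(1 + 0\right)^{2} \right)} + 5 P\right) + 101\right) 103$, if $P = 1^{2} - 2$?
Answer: $9785$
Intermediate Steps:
$J{\left(f \right)} = -3 + f + f^{2}$ ($J{\left(f \right)} = f + \left(f^{2} - 3\right) = f + \left(-3 + f^{2}\right) = -3 + f + f^{2}$)
$P = -1$ ($P = 1 - 2 = -1$)
$\left(\left(J{\left(\left(1 + 0\right)^{2} \right)} + 5 P\right) + 101\right) 103 = \left(\left(\left(-3 + \left(1 + 0\right)^{2} + \left(\left(1 + 0\right)^{2}\right)^{2}\right) + 5 \left(-1\right)\right) + 101\right) 103 = \left(\left(\left(-3 + 1^{2} + \left(1^{2}\right)^{2}\right) - 5\right) + 101\right) 103 = \left(\left(\left(-3 + 1 + 1^{2}\right) - 5\right) + 101\right) 103 = \left(\left(\left(-3 + 1 + 1\right) - 5\right) + 101\right) 103 = \left(\left(-1 - 5\right) + 101\right) 103 = \left(-6 + 101\right) 103 = 95 \cdot 103 = 9785$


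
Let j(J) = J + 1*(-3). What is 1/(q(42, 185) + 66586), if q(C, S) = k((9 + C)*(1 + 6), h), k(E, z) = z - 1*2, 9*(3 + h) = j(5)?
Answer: 9/599231 ≈ 1.5019e-5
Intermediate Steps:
j(J) = -3 + J (j(J) = J - 3 = -3 + J)
h = -25/9 (h = -3 + (-3 + 5)/9 = -3 + (⅑)*2 = -3 + 2/9 = -25/9 ≈ -2.7778)
k(E, z) = -2 + z (k(E, z) = z - 2 = -2 + z)
q(C, S) = -43/9 (q(C, S) = -2 - 25/9 = -43/9)
1/(q(42, 185) + 66586) = 1/(-43/9 + 66586) = 1/(599231/9) = 9/599231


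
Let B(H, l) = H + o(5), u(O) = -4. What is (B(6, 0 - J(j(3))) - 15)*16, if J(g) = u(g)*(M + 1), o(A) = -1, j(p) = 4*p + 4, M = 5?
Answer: -160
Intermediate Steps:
j(p) = 4 + 4*p
J(g) = -24 (J(g) = -4*(5 + 1) = -4*6 = -24)
B(H, l) = -1 + H (B(H, l) = H - 1 = -1 + H)
(B(6, 0 - J(j(3))) - 15)*16 = ((-1 + 6) - 15)*16 = (5 - 15)*16 = -10*16 = -160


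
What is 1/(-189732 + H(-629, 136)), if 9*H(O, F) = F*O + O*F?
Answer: -9/1878676 ≈ -4.7906e-6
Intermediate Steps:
H(O, F) = 2*F*O/9 (H(O, F) = (F*O + O*F)/9 = (F*O + F*O)/9 = (2*F*O)/9 = 2*F*O/9)
1/(-189732 + H(-629, 136)) = 1/(-189732 + (2/9)*136*(-629)) = 1/(-189732 - 171088/9) = 1/(-1878676/9) = -9/1878676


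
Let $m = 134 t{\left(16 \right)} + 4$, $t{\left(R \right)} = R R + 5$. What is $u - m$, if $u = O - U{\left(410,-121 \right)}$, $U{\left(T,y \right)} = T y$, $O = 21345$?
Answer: $35977$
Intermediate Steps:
$t{\left(R \right)} = 5 + R^{2}$ ($t{\left(R \right)} = R^{2} + 5 = 5 + R^{2}$)
$m = 34978$ ($m = 134 \left(5 + 16^{2}\right) + 4 = 134 \left(5 + 256\right) + 4 = 134 \cdot 261 + 4 = 34974 + 4 = 34978$)
$u = 70955$ ($u = 21345 - 410 \left(-121\right) = 21345 - -49610 = 21345 + 49610 = 70955$)
$u - m = 70955 - 34978 = 35977$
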